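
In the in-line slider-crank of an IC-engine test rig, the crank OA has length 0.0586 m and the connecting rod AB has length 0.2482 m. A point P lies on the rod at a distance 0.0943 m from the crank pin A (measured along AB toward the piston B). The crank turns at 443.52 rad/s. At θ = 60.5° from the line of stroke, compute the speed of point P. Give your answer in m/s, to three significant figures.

ω = 443.5 rad/s.  Crank-pin speed |V_A| = rω = 25.99 m/s, perpendicular to OA.
Rod angle: sinφ = −(r/L) sinθ ⇒ φ = -11.858°; ω_rod = −rω cosθ/√(L²−r²sin²θ) = -52.689 rad/s.
V_P = V_A + ω_rod × AP, with AP = 0.0943 m along the rod.
Components: V_Px = −rω sinθ − a·ω_rod·sinφ = -23.642 m/s;  V_Py = rω cosθ + a·ω_rod·cosφ = +7.9357 m/s.
|V_P| = √(V_Px² + V_Py²) = 24.938 m/s.

24.9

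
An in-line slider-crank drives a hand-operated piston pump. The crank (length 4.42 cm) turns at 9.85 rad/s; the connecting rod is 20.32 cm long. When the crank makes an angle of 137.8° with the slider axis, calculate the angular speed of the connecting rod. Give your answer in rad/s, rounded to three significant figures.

ω = 9.85 rad/s
The rod makes angle φ with the slider axis where L sinφ = r sinθ; differentiating, L cosφ·φ̇ = r ω cosθ.
L cosφ = √(L² − r² sin²θ) = 0.20102 m.
|ω_rod| = r ω |cosθ| / √(L² − r² sin²θ) = 0.0442·9.85·0.74080/0.20102 = 1.6044 rad/s.

1.60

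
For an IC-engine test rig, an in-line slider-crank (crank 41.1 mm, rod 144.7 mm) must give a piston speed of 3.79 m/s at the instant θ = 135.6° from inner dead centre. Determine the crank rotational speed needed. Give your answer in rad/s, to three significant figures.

166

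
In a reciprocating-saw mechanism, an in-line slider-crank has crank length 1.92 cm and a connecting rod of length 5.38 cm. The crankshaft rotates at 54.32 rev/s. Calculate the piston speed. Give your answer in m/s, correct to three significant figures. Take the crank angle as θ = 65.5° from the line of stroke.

6.90

ω = 2π·54.3 = 341.3 rad/s
For an in-line slider-crank, x = r cosθ + √(L² − r² sin²θ), so v = −rω sinθ·[1 + r cosθ/√(L² − r² sin²θ)].
With r = 0.0192 m, L = 0.0538 m, θ = 65.5°: √(L² − r² sin²θ) = 0.050884 m.
v = −0.0192·341.3·0.90996·[1 + 0.0192·0.41469/0.050884] = -6.896 m/s.
|v| = 6.896 m/s.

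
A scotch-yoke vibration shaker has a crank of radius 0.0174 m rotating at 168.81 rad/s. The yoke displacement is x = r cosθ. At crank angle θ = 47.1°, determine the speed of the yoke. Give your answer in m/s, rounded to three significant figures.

ω = 168.8 rad/s
x = r cosθ ⇒ ẋ = −rω sinθ.
|v| = rω|sinθ| = 0.0174·168.8·|sin 47.1°| = 2.1517 m/s.

2.15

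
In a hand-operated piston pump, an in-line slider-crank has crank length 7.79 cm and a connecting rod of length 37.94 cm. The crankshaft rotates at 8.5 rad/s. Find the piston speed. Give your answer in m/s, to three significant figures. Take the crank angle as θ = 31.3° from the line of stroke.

ω = 8.5 rad/s
For an in-line slider-crank, x = r cosθ + √(L² − r² sin²θ), so v = −rω sinθ·[1 + r cosθ/√(L² − r² sin²θ)].
With r = 0.0779 m, L = 0.3794 m, θ = 31.3°: √(L² − r² sin²θ) = 0.37724 m.
v = −0.0779·8.5·0.51952·[1 + 0.0779·0.85446/0.37724] = -0.4047 m/s.
|v| = 0.4047 m/s.

0.405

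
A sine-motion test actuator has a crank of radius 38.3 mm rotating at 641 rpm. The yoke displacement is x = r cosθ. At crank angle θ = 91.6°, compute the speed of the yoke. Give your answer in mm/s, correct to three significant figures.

ω = 67.13 rad/s (from 641 rpm).
x = r cosθ ⇒ ẋ = −rω sinθ.
|v| = rω|sinθ| = 0.0383·67.13·|sin 91.6°| = 2.5699 m/s = 2569.9 mm/s.

2570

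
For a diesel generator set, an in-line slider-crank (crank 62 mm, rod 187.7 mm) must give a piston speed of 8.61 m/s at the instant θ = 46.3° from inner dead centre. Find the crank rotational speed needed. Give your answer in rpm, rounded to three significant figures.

1490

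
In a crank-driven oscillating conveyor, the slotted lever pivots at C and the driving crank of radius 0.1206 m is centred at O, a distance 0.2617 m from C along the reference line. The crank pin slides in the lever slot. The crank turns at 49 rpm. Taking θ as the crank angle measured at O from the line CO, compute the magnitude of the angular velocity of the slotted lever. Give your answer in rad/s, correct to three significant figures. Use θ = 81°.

1.08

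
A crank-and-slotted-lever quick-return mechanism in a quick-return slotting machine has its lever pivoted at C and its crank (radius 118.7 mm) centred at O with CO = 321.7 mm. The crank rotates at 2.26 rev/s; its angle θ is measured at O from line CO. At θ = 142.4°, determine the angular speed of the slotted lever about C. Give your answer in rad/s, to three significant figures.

ω = 14.2 rad/s (from 2.26 rev/s).
Crank pin A relative to C: A = (d + r cosθ, r sinθ); lever angle φ = atan2(r sinθ, d + r cosθ).
Differentiating tanφ: φ̇ = rω(d cosθ + r)/(d² + r² + 2dr cosθ).
d² + r² + 2dr cosθ = |CA|² = 0.0570722 m²;  d cosθ + r = -0.13618 m.
|ω_lever| = |0.1187·14.2·-0.13618| / 0.0570722 = 4.0219 rad/s.

4.02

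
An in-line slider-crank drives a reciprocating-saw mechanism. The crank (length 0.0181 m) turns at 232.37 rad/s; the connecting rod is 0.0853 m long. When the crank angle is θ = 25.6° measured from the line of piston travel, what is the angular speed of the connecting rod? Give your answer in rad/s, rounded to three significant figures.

44.7

ω = 232.4 rad/s
The rod makes angle φ with the slider axis where L sinφ = r sinθ; differentiating, L cosφ·φ̇ = r ω cosθ.
L cosφ = √(L² − r² sin²θ) = 0.084941 m.
|ω_rod| = r ω |cosθ| / √(L² − r² sin²θ) = 0.0181·232.4·0.90183/0.084941 = 44.655 rad/s.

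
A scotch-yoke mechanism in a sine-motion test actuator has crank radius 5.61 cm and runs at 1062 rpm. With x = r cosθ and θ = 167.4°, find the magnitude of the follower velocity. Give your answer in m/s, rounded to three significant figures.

ω = 111.2 rad/s (from 1062 rpm).
x = r cosθ ⇒ ẋ = −rω sinθ.
|v| = rω|sinθ| = 0.0561·111.2·|sin 167.4°| = 1.361 m/s.

1.36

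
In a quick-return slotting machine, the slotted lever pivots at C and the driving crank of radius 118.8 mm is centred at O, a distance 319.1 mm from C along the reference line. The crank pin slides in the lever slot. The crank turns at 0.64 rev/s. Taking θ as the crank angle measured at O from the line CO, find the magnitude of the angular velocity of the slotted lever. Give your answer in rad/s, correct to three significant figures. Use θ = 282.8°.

0.682

ω = 4.021 rad/s (from 0.64 rev/s).
Crank pin A relative to C: A = (d + r cosθ, r sinθ); lever angle φ = atan2(r sinθ, d + r cosθ).
Differentiating tanφ: φ̇ = rω(d cosθ + r)/(d² + r² + 2dr cosθ).
d² + r² + 2dr cosθ = |CA|² = 0.132736 m²;  d cosθ + r = +0.1895 m.
|ω_lever| = |0.1188·4.021·+0.1895| / 0.132736 = 0.68201 rad/s.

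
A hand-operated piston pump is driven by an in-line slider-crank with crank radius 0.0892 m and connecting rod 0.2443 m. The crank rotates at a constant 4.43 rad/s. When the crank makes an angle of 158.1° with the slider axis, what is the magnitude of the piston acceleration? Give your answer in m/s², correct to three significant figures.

1.15

ω = 4.43 rad/s
x(θ) = r cosθ + √(L² − r² sin²θ); with ω constant, a = ω²·d²x/dθ².
d²x/dθ² = −r cosθ − r²(cos2θ)/√u − r⁴ sin²2θ/(4u^{3/2}),  u = L² − r² sin²θ = 0.0585756 m².
Substituting r = 0.0892 m, L = 0.2443 m, θ = 158.1°: d²x/dθ² = +0.0585 m.
a = ω²·d²x/dθ² = (4.43)²·(+0.0585) = +1.1481 m/s²;  |a| = 1.1481 m/s².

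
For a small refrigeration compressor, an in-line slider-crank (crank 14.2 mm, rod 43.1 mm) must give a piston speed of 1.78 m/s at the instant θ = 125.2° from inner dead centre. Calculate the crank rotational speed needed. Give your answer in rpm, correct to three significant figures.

For an in-line slider-crank, |v_piston| = rω|sinθ|·[1 + r cosθ/√(L² − r² sin²θ)].
With r = 0.0142 m, L = 0.0431 m, θ = 125.2°: the bracketed kinematic factor |dx/dθ| = 0.0093153 m.
ω = v/|dx/dθ| = 1.78/0.0093153 = 191.08 rad/s.
N = 60ω/(2π) = 1824.7 rpm.

1820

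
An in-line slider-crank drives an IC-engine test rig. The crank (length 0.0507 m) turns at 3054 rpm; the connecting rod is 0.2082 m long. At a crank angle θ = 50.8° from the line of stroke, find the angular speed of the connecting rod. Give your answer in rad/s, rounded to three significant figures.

50.1

ω = 319.8 rad/s (converted from 3054 rpm).
The rod makes angle φ with the slider axis where L sinφ = r sinθ; differentiating, L cosφ·φ̇ = r ω cosθ.
L cosφ = √(L² − r² sin²θ) = 0.20446 m.
|ω_rod| = r ω |cosθ| / √(L² − r² sin²θ) = 0.0507·319.8·0.63203/0.20446 = 50.123 rad/s.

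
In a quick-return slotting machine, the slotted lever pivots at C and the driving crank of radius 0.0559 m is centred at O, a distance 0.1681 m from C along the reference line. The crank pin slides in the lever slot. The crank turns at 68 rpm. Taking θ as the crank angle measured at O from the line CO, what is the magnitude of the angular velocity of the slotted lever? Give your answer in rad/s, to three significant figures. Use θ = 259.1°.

ω = 7.121 rad/s (from 68 rpm).
Crank pin A relative to C: A = (d + r cosθ, r sinθ); lever angle φ = atan2(r sinθ, d + r cosθ).
Differentiating tanφ: φ̇ = rω(d cosθ + r)/(d² + r² + 2dr cosθ).
d² + r² + 2dr cosθ = |CA|² = 0.0278286 m²;  d cosθ + r = +0.024113 m.
|ω_lever| = |0.0559·7.121·+0.024113| / 0.0278286 = 0.34491 rad/s.

0.345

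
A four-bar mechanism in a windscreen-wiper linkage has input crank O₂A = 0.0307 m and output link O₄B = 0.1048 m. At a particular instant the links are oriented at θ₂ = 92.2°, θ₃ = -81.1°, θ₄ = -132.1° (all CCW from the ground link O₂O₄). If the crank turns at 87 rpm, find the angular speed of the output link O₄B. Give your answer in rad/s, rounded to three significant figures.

0.401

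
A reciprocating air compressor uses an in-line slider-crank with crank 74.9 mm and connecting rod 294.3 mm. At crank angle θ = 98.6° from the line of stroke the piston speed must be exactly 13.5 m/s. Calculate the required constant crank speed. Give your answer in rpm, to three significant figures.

1810

For an in-line slider-crank, |v_piston| = rω|sinθ|·[1 + r cosθ/√(L² − r² sin²θ)].
With r = 0.0749 m, L = 0.2943 m, θ = 98.6°: the bracketed kinematic factor |dx/dθ| = 0.071146 m.
ω = v/|dx/dθ| = 13.5/0.071146 = 189.75 rad/s.
N = 60ω/(2π) = 1812 rpm.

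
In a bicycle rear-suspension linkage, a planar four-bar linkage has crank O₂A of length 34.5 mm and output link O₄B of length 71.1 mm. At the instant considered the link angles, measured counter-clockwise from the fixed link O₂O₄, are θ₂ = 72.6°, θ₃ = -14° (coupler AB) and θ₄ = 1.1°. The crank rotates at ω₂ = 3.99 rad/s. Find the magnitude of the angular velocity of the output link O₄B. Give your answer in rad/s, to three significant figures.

7.42

ω₂ = 3.99 rad/s
Differentiating the loop-closure r₂e^{iθ₂}+r₃e^{iθ₃}=r₁+r₄e^{iθ₄} gives r₂ω₂e^{iθ₂}+r₃ω₃e^{iθ₃}=r₄ω₄e^{iθ₄}.
Eliminating the other unknown: ω₄ = r₂ω₂ sin(θ₂−θ₃) / [r₄ sin(θ₄−θ₃)].
Numerator sine = +0.99824; denominator sine = +0.26050.
Result = 0.0345·3.99·(+0.99824) / (0.0711·(+0.26050)) = +7.4189 rad/s; magnitude 7.4189 rad/s.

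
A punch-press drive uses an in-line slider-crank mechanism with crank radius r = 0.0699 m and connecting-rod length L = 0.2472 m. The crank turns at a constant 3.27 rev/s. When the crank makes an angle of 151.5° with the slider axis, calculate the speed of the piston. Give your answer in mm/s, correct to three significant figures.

ω = 2π·3.27 = 20.55 rad/s
For an in-line slider-crank, x = r cosθ + √(L² − r² sin²θ), so v = −rω sinθ·[1 + r cosθ/√(L² − r² sin²θ)].
With r = 0.0699 m, L = 0.2472 m, θ = 151.5°: √(L² − r² sin²θ) = 0.24494 m.
v = −0.0699·20.55·0.47716·[1 + 0.0699·-0.87882/0.24494] = -0.51342 m/s.
|v| = 0.51342 m/s = 513.42 mm/s.

513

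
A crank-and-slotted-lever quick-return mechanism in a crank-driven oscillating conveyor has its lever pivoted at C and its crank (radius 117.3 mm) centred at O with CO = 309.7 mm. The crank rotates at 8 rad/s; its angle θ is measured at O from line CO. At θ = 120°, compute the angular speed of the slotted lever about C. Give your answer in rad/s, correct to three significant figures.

0.480

ω = 8 rad/s
Crank pin A relative to C: A = (d + r cosθ, r sinθ); lever angle φ = atan2(r sinθ, d + r cosθ).
Differentiating tanφ: φ̇ = rω(d cosθ + r)/(d² + r² + 2dr cosθ).
d² + r² + 2dr cosθ = |CA|² = 0.0733456 m²;  d cosθ + r = -0.03755 m.
|ω_lever| = |0.1173·8·-0.03755| / 0.0733456 = 0.48042 rad/s.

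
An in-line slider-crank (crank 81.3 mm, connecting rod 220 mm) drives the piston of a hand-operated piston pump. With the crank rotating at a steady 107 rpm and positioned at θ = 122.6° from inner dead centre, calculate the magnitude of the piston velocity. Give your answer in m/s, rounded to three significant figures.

ω = 2π·107/60 = 11.21 rad/s
For an in-line slider-crank, x = r cosθ + √(L² − r² sin²θ), so v = −rω sinθ·[1 + r cosθ/√(L² − r² sin²θ)].
With r = 0.0813 m, L = 0.22 m, θ = 122.6°: √(L² − r² sin²θ) = 0.20907 m.
v = −0.0813·11.21·0.84245·[1 + 0.0813·-0.53877/0.20907] = -0.60666 m/s.
|v| = 0.60666 m/s.

0.607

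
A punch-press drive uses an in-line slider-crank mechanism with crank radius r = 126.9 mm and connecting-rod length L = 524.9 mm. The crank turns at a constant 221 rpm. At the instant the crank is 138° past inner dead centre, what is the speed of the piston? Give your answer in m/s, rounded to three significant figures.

1.61

ω = 2π·221/60 = 23.14 rad/s
For an in-line slider-crank, x = r cosθ + √(L² − r² sin²θ), so v = −rω sinθ·[1 + r cosθ/√(L² − r² sin²θ)].
With r = 0.1269 m, L = 0.5249 m, θ = 138°: √(L² − r² sin²θ) = 0.51799 m.
v = −0.1269·23.14·0.66913·[1 + 0.1269·-0.74314/0.51799] = -1.6074 m/s.
|v| = 1.6074 m/s.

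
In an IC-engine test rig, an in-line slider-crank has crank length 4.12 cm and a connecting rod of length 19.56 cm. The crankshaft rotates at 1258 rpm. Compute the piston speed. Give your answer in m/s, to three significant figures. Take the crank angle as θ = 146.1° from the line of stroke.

2.49

ω = 2π·1258/60 = 131.7 rad/s
For an in-line slider-crank, x = r cosθ + √(L² − r² sin²θ), so v = −rω sinθ·[1 + r cosθ/√(L² − r² sin²θ)].
With r = 0.0412 m, L = 0.1956 m, θ = 146.1°: √(L² − r² sin²θ) = 0.19425 m.
v = −0.0412·131.7·0.55775·[1 + 0.0412·-0.83001/0.19425] = -2.4943 m/s.
|v| = 2.4943 m/s.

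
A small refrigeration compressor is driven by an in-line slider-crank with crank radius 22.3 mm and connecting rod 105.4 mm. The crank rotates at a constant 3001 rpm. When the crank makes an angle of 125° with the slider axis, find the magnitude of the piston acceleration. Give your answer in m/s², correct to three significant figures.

1420

ω = 2π·3001/60 = 314.3 rad/s
x(θ) = r cosθ + √(L² − r² sin²θ); with ω constant, a = ω²·d²x/dθ².
d²x/dθ² = −r cosθ − r²(cos2θ)/√u − r⁴ sin²2θ/(4u^{3/2}),  u = L² − r² sin²θ = 0.0107755 m².
Substituting r = 0.0223 m, L = 0.1054 m, θ = 125°: d²x/dθ² = +0.01438 m.
a = ω²·d²x/dθ² = (314.3)²·(+0.01438) = +1420.2 m/s²;  |a| = 1420.2 m/s².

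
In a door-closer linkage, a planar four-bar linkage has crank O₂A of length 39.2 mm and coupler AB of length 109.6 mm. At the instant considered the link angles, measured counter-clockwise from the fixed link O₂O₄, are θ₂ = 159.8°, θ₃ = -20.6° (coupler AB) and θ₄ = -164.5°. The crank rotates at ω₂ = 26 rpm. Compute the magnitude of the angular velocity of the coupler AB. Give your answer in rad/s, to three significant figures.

ω₂ = 2.723 rad/s (from 26 rpm).
Differentiating the loop-closure r₂e^{iθ₂}+r₃e^{iθ₃}=r₁+r₄e^{iθ₄} gives r₂ω₂e^{iθ₂}+r₃ω₃e^{iθ₃}=r₄ω₄e^{iθ₄}.
Eliminating the other unknown: ω₃ = r₂ω₂ sin(θ₄−θ₂) / [r₃ sin(θ₃−θ₄)].
Numerator sine = +0.58354; denominator sine = +0.58920.
Result = 0.0392·2.723·(+0.58354) / (0.1096·(+0.58920)) = +0.96447 rad/s; magnitude 0.96447 rad/s.

0.964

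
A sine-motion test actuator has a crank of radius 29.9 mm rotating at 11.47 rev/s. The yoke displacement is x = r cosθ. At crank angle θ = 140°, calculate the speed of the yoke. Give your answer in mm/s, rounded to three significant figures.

ω = 72.07 rad/s (from 11.47 rev/s).
x = r cosθ ⇒ ẋ = −rω sinθ.
|v| = rω|sinθ| = 0.0299·72.07·|sin 140°| = 1.3851 m/s = 1385.1 mm/s.

1390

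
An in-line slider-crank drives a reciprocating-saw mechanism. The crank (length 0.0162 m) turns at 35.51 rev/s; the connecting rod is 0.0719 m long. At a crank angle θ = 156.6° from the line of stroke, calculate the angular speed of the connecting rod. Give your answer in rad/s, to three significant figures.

ω = 223.1 rad/s (converted from 35.51 rev/s).
The rod makes angle φ with the slider axis where L sinφ = r sinθ; differentiating, L cosφ·φ̇ = r ω cosθ.
L cosφ = √(L² − r² sin²θ) = 0.071612 m.
|ω_rod| = r ω |cosθ| / √(L² − r² sin²θ) = 0.0162·223.1·0.91775/0.071612 = 46.322 rad/s.

46.3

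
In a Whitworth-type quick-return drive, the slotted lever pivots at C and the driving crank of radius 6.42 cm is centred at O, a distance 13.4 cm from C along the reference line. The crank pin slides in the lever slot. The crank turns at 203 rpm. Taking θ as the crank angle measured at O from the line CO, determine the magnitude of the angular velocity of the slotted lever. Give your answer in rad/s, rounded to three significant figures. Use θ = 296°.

ω = 21.26 rad/s (from 203 rpm).
Crank pin A relative to C: A = (d + r cosθ, r sinθ); lever angle φ = atan2(r sinθ, d + r cosθ).
Differentiating tanφ: φ̇ = rω(d cosθ + r)/(d² + r² + 2dr cosθ).
d² + r² + 2dr cosθ = |CA|² = 0.0296201 m²;  d cosθ + r = +0.12294 m.
|ω_lever| = |0.0642·21.26·+0.12294| / 0.0296201 = 5.6646 rad/s.

5.66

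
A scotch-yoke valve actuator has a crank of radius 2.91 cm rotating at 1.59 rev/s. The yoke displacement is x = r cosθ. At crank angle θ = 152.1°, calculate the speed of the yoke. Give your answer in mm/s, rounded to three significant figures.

136

ω = 9.99 rad/s (from 1.59 rev/s).
x = r cosθ ⇒ ẋ = −rω sinθ.
|v| = rω|sinθ| = 0.0291·9.99·|sin 152.1°| = 0.13604 m/s = 136.04 mm/s.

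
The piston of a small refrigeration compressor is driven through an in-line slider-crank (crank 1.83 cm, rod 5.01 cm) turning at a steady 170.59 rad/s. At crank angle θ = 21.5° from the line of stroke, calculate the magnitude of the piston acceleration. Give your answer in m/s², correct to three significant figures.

642

ω = 170.6 rad/s
x(θ) = r cosθ + √(L² − r² sin²θ); with ω constant, a = ω²·d²x/dθ².
d²x/dθ² = −r cosθ − r²(cos2θ)/√u − r⁴ sin²2θ/(4u^{3/2}),  u = L² − r² sin²θ = 0.00246503 m².
Substituting r = 0.0183 m, L = 0.0501 m, θ = 21.5°: d²x/dθ² = -0.022066 m.
a = ω²·d²x/dθ² = (170.6)²·(-0.022066) = -642.15 m/s²;  |a| = 642.15 m/s².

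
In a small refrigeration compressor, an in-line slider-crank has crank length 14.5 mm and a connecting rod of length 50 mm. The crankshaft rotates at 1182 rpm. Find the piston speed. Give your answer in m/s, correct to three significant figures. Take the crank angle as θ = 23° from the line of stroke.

0.890

ω = 2π·1182/60 = 123.8 rad/s
For an in-line slider-crank, x = r cosθ + √(L² − r² sin²θ), so v = −rω sinθ·[1 + r cosθ/√(L² − r² sin²θ)].
With r = 0.0145 m, L = 0.05 m, θ = 23°: √(L² − r² sin²θ) = 0.049678 m.
v = −0.0145·123.8·0.39073·[1 + 0.0145·0.92050/0.049678] = -0.8897 m/s.
|v| = 0.8897 m/s.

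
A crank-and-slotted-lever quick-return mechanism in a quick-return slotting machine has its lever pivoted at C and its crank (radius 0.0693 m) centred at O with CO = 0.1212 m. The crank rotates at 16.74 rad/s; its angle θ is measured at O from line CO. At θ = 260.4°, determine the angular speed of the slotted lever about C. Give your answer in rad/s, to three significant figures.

3.41

ω = 16.74 rad/s
Crank pin A relative to C: A = (d + r cosθ, r sinθ); lever angle φ = atan2(r sinθ, d + r cosθ).
Differentiating tanφ: φ̇ = rω(d cosθ + r)/(d² + r² + 2dr cosθ).
d² + r² + 2dr cosθ = |CA|² = 0.0166905 m²;  d cosθ + r = +0.049088 m.
|ω_lever| = |0.0693·16.74·+0.049088| / 0.0166905 = 3.4119 rad/s.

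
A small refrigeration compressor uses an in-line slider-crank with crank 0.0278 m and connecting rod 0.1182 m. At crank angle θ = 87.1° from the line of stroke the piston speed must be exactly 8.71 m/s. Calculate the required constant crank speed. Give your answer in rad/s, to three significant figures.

310

For an in-line slider-crank, |v_piston| = rω|sinθ|·[1 + r cosθ/√(L² − r² sin²θ)].
With r = 0.0278 m, L = 0.1182 m, θ = 87.1°: the bracketed kinematic factor |dx/dθ| = 0.028104 m.
ω = v/|dx/dθ| = 8.71/0.028104 = 309.92 rad/s.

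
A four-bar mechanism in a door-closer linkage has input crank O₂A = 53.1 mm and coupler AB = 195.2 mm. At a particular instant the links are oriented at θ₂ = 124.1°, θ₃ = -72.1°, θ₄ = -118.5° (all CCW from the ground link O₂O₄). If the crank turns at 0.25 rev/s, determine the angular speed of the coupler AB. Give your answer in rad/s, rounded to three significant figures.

0.524

ω₂ = 1.571 rad/s (from 0.25 rev/s).
Differentiating the loop-closure r₂e^{iθ₂}+r₃e^{iθ₃}=r₁+r₄e^{iθ₄} gives r₂ω₂e^{iθ₂}+r₃ω₃e^{iθ₃}=r₄ω₄e^{iθ₄}.
Eliminating the other unknown: ω₃ = r₂ω₂ sin(θ₄−θ₂) / [r₃ sin(θ₃−θ₄)].
Numerator sine = +0.88782; denominator sine = +0.72417.
Result = 0.0531·1.571·(+0.88782) / (0.1952·(+0.72417)) = +0.52386 rad/s; magnitude 0.52386 rad/s.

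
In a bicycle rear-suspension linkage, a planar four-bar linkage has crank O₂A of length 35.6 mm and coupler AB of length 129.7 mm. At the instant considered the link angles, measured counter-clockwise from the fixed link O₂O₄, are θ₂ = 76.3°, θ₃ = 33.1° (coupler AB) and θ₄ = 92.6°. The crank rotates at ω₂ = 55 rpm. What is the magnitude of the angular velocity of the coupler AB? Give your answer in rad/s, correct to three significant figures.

0.515

ω₂ = 5.76 rad/s (from 55 rpm).
Differentiating the loop-closure r₂e^{iθ₂}+r₃e^{iθ₃}=r₁+r₄e^{iθ₄} gives r₂ω₂e^{iθ₂}+r₃ω₃e^{iθ₃}=r₄ω₄e^{iθ₄}.
Eliminating the other unknown: ω₃ = r₂ω₂ sin(θ₄−θ₂) / [r₃ sin(θ₃−θ₄)].
Numerator sine = +0.28067; denominator sine = -0.86163.
Result = 0.0356·5.76·(+0.28067) / (0.1297·(-0.86163)) = -0.51496 rad/s; magnitude 0.51496 rad/s.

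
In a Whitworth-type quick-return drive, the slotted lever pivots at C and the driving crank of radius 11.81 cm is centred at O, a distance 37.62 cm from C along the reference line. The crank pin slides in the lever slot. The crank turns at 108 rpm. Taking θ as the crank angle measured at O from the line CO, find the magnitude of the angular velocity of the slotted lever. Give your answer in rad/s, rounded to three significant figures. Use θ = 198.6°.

ω = 11.31 rad/s (from 108 rpm).
Crank pin A relative to C: A = (d + r cosθ, r sinθ); lever angle φ = atan2(r sinθ, d + r cosθ).
Differentiating tanφ: φ̇ = rω(d cosθ + r)/(d² + r² + 2dr cosθ).
d² + r² + 2dr cosθ = |CA|² = 0.0712568 m²;  d cosθ + r = -0.23845 m.
|ω_lever| = |0.1181·11.31·-0.23845| / 0.0712568 = 4.4697 rad/s.

4.47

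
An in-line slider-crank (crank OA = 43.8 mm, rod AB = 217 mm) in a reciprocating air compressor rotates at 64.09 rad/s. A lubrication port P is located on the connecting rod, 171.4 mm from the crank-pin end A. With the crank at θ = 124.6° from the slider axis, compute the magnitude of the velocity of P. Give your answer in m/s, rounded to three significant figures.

2.13

ω = 64.09 rad/s.  Crank-pin speed |V_A| = rω = 2.8071 m/s, perpendicular to OA.
Rod angle: sinφ = −(r/L) sinθ ⇒ φ = -9.564°; ω_rod = −rω cosθ/√(L²−r²sin²θ) = +7.4492 rad/s.
V_P = V_A + ω_rod × AP, with AP = 0.1714 m along the rod.
Components: V_Px = −rω sinθ − a·ω_rod·sinφ = -2.0985 m/s;  V_Py = rω cosθ + a·ω_rod·cosφ = -0.33496 m/s.
|V_P| = √(V_Px² + V_Py²) = 2.1251 m/s.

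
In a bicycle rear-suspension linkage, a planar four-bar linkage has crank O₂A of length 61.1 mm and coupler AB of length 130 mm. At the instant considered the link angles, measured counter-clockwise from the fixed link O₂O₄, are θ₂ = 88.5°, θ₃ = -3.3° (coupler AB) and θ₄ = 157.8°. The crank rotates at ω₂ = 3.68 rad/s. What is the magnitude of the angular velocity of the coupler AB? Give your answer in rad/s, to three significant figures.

ω₂ = 3.68 rad/s
Differentiating the loop-closure r₂e^{iθ₂}+r₃e^{iθ₃}=r₁+r₄e^{iθ₄} gives r₂ω₂e^{iθ₂}+r₃ω₃e^{iθ₃}=r₄ω₄e^{iθ₄}.
Eliminating the other unknown: ω₃ = r₂ω₂ sin(θ₄−θ₂) / [r₃ sin(θ₃−θ₄)].
Numerator sine = +0.93544; denominator sine = -0.32392.
Result = 0.0611·3.68·(+0.93544) / (0.13·(-0.32392)) = -4.9949 rad/s; magnitude 4.9949 rad/s.

4.99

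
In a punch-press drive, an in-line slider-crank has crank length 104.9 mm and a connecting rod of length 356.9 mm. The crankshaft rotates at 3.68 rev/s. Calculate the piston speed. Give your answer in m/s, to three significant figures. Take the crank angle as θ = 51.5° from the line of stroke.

ω = 2π·3.68 = 23.12 rad/s
For an in-line slider-crank, x = r cosθ + √(L² − r² sin²θ), so v = −rω sinθ·[1 + r cosθ/√(L² − r² sin²θ)].
With r = 0.1049 m, L = 0.3569 m, θ = 51.5°: √(L² − r² sin²θ) = 0.34733 m.
v = −0.1049·23.12·0.78261·[1 + 0.1049·0.62251/0.34733] = -2.2551 m/s.
|v| = 2.2551 m/s.

2.26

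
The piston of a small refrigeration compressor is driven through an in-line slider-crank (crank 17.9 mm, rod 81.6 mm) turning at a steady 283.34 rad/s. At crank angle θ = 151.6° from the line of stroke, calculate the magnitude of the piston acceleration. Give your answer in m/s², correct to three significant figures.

1090

ω = 283.3 rad/s
x(θ) = r cosθ + √(L² − r² sin²θ); with ω constant, a = ω²·d²x/dθ².
d²x/dθ² = −r cosθ − r²(cos2θ)/√u − r⁴ sin²2θ/(4u^{3/2}),  u = L² − r² sin²θ = 0.00658608 m².
Substituting r = 0.0179 m, L = 0.0816 m, θ = 151.6°: d²x/dθ² = +0.01355 m.
a = ω²·d²x/dθ² = (283.3)²·(+0.01355) = +1087.8 m/s²;  |a| = 1087.8 m/s².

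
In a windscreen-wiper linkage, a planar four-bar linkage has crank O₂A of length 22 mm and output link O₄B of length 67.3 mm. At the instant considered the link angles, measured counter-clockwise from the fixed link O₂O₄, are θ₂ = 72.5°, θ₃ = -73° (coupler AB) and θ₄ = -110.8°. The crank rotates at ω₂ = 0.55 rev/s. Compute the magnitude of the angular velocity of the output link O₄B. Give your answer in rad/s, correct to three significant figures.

1.04

ω₂ = 3.456 rad/s (from 0.55 rev/s).
Differentiating the loop-closure r₂e^{iθ₂}+r₃e^{iθ₃}=r₁+r₄e^{iθ₄} gives r₂ω₂e^{iθ₂}+r₃ω₃e^{iθ₃}=r₄ω₄e^{iθ₄}.
Eliminating the other unknown: ω₄ = r₂ω₂ sin(θ₂−θ₃) / [r₄ sin(θ₄−θ₃)].
Numerator sine = +0.56641; denominator sine = -0.61291.
Result = 0.022·3.456·(+0.56641) / (0.0673·(-0.61291)) = -1.044 rad/s; magnitude 1.044 rad/s.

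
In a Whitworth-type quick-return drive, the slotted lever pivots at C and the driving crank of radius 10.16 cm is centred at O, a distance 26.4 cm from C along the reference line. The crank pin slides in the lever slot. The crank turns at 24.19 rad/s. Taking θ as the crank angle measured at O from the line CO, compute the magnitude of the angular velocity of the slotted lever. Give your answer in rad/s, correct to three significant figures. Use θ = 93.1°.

ω = 24.19 rad/s
Crank pin A relative to C: A = (d + r cosθ, r sinθ); lever angle φ = atan2(r sinθ, d + r cosθ).
Differentiating tanφ: φ̇ = rω(d cosθ + r)/(d² + r² + 2dr cosθ).
d² + r² + 2dr cosθ = |CA|² = 0.0771175 m²;  d cosθ + r = +0.087323 m.
|ω_lever| = |0.1016·24.19·+0.087323| / 0.0771175 = 2.783 rad/s.

2.78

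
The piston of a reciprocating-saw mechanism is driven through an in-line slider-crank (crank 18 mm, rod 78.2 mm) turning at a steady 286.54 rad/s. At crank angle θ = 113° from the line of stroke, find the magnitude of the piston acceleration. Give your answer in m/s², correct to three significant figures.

ω = 286.5 rad/s
x(θ) = r cosθ + √(L² − r² sin²θ); with ω constant, a = ω²·d²x/dθ².
d²x/dθ² = −r cosθ − r²(cos2θ)/√u − r⁴ sin²2θ/(4u^{3/2}),  u = L² − r² sin²θ = 0.00584071 m².
Substituting r = 0.018 m, L = 0.0782 m, θ = 113°: d²x/dθ² = +0.0099477 m.
a = ω²·d²x/dθ² = (286.5)²·(+0.0099477) = +816.76 m/s²;  |a| = 816.76 m/s².

817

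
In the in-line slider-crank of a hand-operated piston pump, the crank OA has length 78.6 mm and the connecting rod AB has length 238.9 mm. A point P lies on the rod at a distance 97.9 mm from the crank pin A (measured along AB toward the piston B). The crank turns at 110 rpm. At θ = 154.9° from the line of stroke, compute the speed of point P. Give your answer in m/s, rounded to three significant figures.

ω = 11.52 rad/s.  Crank-pin speed |V_A| = rω = 0.90541 m/s, perpendicular to OA.
Rod angle: sinφ = −(r/L) sinθ ⇒ φ = -8.023°; ω_rod = −rω cosθ/√(L²−r²sin²θ) = +3.4659 rad/s.
V_P = V_A + ω_rod × AP, with AP = 0.0979 m along the rod.
Components: V_Px = −rω sinθ − a·ω_rod·sinφ = -0.33672 m/s;  V_Py = rω cosθ + a·ω_rod·cosφ = -0.48391 m/s.
|V_P| = √(V_Px² + V_Py²) = 0.58953 m/s.

0.590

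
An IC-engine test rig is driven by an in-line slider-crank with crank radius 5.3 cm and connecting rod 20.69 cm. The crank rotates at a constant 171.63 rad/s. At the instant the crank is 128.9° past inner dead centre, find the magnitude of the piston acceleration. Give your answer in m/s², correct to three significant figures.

ω = 171.6 rad/s
x(θ) = r cosθ + √(L² − r² sin²θ); with ω constant, a = ω²·d²x/dθ².
d²x/dθ² = −r cosθ − r²(cos2θ)/√u − r⁴ sin²2θ/(4u^{3/2}),  u = L² − r² sin²θ = 0.0411063 m².
Substituting r = 0.053 m, L = 0.2069 m, θ = 128.9°: d²x/dθ² = +0.035984 m.
a = ω²·d²x/dθ² = (171.6)²·(+0.035984) = +1060 m/s²;  |a| = 1060 m/s².

1060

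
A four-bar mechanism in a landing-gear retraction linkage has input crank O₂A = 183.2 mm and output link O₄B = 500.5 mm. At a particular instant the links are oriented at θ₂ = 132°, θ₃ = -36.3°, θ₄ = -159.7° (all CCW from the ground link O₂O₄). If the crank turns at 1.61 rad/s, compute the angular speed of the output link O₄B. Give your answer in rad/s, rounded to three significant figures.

ω₂ = 1.61 rad/s
Differentiating the loop-closure r₂e^{iθ₂}+r₃e^{iθ₃}=r₁+r₄e^{iθ₄} gives r₂ω₂e^{iθ₂}+r₃ω₃e^{iθ₃}=r₄ω₄e^{iθ₄}.
Eliminating the other unknown: ω₄ = r₂ω₂ sin(θ₂−θ₃) / [r₄ sin(θ₄−θ₃)].
Numerator sine = +0.20279; denominator sine = -0.83485.
Result = 0.1832·1.61·(+0.20279) / (0.5005·(-0.83485)) = -0.14315 rad/s; magnitude 0.14315 rad/s.

0.143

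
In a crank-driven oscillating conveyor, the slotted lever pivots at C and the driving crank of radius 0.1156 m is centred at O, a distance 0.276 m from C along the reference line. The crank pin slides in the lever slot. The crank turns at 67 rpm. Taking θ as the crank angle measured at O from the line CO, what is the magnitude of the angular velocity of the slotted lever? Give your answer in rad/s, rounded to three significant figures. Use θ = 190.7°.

ω = 7.016 rad/s (from 67 rpm).
Crank pin A relative to C: A = (d + r cosθ, r sinθ); lever angle φ = atan2(r sinθ, d + r cosθ).
Differentiating tanφ: φ̇ = rω(d cosθ + r)/(d² + r² + 2dr cosθ).
d² + r² + 2dr cosθ = |CA|² = 0.0268377 m²;  d cosθ + r = -0.1556 m.
|ω_lever| = |0.1156·7.016·-0.1556| / 0.0268377 = 4.7025 rad/s.

4.70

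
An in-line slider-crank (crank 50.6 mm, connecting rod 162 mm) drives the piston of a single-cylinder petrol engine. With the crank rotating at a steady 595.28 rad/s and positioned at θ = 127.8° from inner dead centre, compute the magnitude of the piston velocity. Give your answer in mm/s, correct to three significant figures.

19100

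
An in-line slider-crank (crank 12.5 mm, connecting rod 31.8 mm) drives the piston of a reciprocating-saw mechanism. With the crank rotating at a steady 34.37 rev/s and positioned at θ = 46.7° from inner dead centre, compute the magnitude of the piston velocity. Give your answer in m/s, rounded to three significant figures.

ω = 2π·34.4 = 216 rad/s
For an in-line slider-crank, x = r cosθ + √(L² − r² sin²θ), so v = −rω sinθ·[1 + r cosθ/√(L² − r² sin²θ)].
With r = 0.0125 m, L = 0.0318 m, θ = 46.7°: √(L² − r² sin²θ) = 0.030471 m.
v = −0.0125·216·0.72777·[1 + 0.0125·0.68582/0.030471] = -2.5173 m/s.
|v| = 2.5173 m/s.

2.52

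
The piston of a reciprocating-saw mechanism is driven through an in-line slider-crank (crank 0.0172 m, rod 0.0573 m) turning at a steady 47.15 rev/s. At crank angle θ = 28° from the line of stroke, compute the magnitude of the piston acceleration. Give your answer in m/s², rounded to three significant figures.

1600

ω = 2π·47.1 = 296.3 rad/s
x(θ) = r cosθ + √(L² − r² sin²θ); with ω constant, a = ω²·d²x/dθ².
d²x/dθ² = −r cosθ − r²(cos2θ)/√u − r⁴ sin²2θ/(4u^{3/2}),  u = L² − r² sin²θ = 0.00321809 m².
Substituting r = 0.0172 m, L = 0.0573 m, θ = 28°: d²x/dθ² = -0.018185 m.
a = ω²·d²x/dθ² = (296.3)²·(-0.018185) = -1596 m/s²;  |a| = 1596 m/s².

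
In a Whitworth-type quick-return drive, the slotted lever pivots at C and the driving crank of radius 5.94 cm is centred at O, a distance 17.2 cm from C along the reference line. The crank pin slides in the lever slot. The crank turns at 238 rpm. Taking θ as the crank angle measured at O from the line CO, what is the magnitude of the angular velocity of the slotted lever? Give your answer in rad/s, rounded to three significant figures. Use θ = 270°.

2.66

ω = 24.92 rad/s (from 238 rpm).
Crank pin A relative to C: A = (d + r cosθ, r sinθ); lever angle φ = atan2(r sinθ, d + r cosθ).
Differentiating tanφ: φ̇ = rω(d cosθ + r)/(d² + r² + 2dr cosθ).
d² + r² + 2dr cosθ = |CA|² = 0.0331124 m²;  d cosθ + r = +0.0594 m.
|ω_lever| = |0.0594·24.92·+0.0594| / 0.0331124 = 2.6558 rad/s.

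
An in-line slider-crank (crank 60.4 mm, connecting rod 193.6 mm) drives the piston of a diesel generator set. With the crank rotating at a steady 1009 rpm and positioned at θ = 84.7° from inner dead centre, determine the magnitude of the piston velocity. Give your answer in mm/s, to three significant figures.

6550

ω = 2π·1009/60 = 105.7 rad/s
For an in-line slider-crank, x = r cosθ + √(L² − r² sin²θ), so v = −rω sinθ·[1 + r cosθ/√(L² − r² sin²θ)].
With r = 0.0604 m, L = 0.1936 m, θ = 84.7°: √(L² − r² sin²θ) = 0.18402 m.
v = −0.0604·105.7·0.99572·[1 + 0.0604·0.09237/0.18402] = -6.5474 m/s.
|v| = 6.5474 m/s = 6547.4 mm/s.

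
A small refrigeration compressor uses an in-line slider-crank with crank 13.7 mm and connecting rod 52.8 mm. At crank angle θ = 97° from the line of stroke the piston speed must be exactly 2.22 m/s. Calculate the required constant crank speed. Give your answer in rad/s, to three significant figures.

For an in-line slider-crank, |v_piston| = rω|sinθ|·[1 + r cosθ/√(L² − r² sin²θ)].
With r = 0.0137 m, L = 0.0528 m, θ = 97°: the bracketed kinematic factor |dx/dθ| = 0.013153 m.
ω = v/|dx/dθ| = 2.22/0.013153 = 168.78 rad/s.

169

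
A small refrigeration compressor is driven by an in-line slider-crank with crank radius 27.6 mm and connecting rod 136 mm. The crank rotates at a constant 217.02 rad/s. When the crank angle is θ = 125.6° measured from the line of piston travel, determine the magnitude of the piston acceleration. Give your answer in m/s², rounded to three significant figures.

840

ω = 217 rad/s
x(θ) = r cosθ + √(L² − r² sin²θ); with ω constant, a = ω²·d²x/dθ².
d²x/dθ² = −r cosθ − r²(cos2θ)/√u − r⁴ sin²2θ/(4u^{3/2}),  u = L² − r² sin²θ = 0.0179924 m².
Substituting r = 0.0276 m, L = 0.136 m, θ = 125.6°: d²x/dθ² = +0.017843 m.
a = ω²·d²x/dθ² = (217)²·(+0.017843) = +840.36 m/s²;  |a| = 840.36 m/s².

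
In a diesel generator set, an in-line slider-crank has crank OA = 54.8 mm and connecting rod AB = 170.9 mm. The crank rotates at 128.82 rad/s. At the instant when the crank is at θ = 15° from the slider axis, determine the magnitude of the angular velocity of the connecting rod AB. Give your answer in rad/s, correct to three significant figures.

ω = 128.8 rad/s
The rod makes angle φ with the slider axis where L sinφ = r sinθ; differentiating, L cosφ·φ̇ = r ω cosθ.
L cosφ = √(L² − r² sin²θ) = 0.17031 m.
|ω_rod| = r ω |cosθ| / √(L² − r² sin²θ) = 0.0548·128.8·0.96593/0.17031 = 40.037 rad/s.

40.0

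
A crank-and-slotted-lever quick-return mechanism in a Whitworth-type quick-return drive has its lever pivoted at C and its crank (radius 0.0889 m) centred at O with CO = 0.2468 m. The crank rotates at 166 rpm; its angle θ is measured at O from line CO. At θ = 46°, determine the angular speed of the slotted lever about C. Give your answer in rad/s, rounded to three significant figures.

ω = 17.38 rad/s (from 166 rpm).
Crank pin A relative to C: A = (d + r cosθ, r sinθ); lever angle φ = atan2(r sinθ, d + r cosθ).
Differentiating tanφ: φ̇ = rω(d cosθ + r)/(d² + r² + 2dr cosθ).
d² + r² + 2dr cosθ = |CA|² = 0.0992958 m²;  d cosθ + r = +0.26034 m.
|ω_lever| = |0.0889·17.38·+0.26034| / 0.0992958 = 4.0518 rad/s.

4.05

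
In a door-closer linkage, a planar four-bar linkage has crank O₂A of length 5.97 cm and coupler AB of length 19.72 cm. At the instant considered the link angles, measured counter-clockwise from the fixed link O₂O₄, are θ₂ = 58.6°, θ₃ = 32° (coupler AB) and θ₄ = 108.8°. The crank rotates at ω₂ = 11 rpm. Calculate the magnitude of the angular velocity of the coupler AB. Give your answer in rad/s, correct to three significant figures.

0.275

ω₂ = 1.152 rad/s (from 11 rpm).
Differentiating the loop-closure r₂e^{iθ₂}+r₃e^{iθ₃}=r₁+r₄e^{iθ₄} gives r₂ω₂e^{iθ₂}+r₃ω₃e^{iθ₃}=r₄ω₄e^{iθ₄}.
Eliminating the other unknown: ω₃ = r₂ω₂ sin(θ₄−θ₂) / [r₃ sin(θ₃−θ₄)].
Numerator sine = +0.76828; denominator sine = -0.97358.
Result = 0.0597·1.152·(+0.76828) / (0.1972·(-0.97358)) = -0.27519 rad/s; magnitude 0.27519 rad/s.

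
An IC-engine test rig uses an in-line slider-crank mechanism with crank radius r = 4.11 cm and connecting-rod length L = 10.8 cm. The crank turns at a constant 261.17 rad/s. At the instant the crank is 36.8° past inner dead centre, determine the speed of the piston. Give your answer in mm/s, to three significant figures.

ω = 261.2 rad/s
For an in-line slider-crank, x = r cosθ + √(L² − r² sin²θ), so v = −rω sinθ·[1 + r cosθ/√(L² − r² sin²θ)].
With r = 0.0411 m, L = 0.108 m, θ = 36.8°: √(L² − r² sin²θ) = 0.10516 m.
v = −0.0411·261.2·0.59902·[1 + 0.0411·0.80073/0.10516] = -8.4423 m/s.
|v| = 8.4423 m/s = 8442.3 mm/s.

8440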